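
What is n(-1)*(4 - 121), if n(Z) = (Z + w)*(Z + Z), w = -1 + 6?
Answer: 936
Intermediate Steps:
w = 5
n(Z) = 2*Z*(5 + Z) (n(Z) = (Z + 5)*(Z + Z) = (5 + Z)*(2*Z) = 2*Z*(5 + Z))
n(-1)*(4 - 121) = (2*(-1)*(5 - 1))*(4 - 121) = (2*(-1)*4)*(-117) = -8*(-117) = 936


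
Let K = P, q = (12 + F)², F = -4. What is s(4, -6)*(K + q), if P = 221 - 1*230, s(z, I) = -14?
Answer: -770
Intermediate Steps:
q = 64 (q = (12 - 4)² = 8² = 64)
P = -9 (P = 221 - 230 = -9)
K = -9
s(4, -6)*(K + q) = -14*(-9 + 64) = -14*55 = -770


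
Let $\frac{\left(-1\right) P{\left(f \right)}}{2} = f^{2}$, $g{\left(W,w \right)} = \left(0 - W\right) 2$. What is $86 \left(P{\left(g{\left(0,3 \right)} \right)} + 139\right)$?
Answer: $11954$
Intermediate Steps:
$g{\left(W,w \right)} = - 2 W$ ($g{\left(W,w \right)} = - W 2 = - 2 W$)
$P{\left(f \right)} = - 2 f^{2}$
$86 \left(P{\left(g{\left(0,3 \right)} \right)} + 139\right) = 86 \left(- 2 \left(\left(-2\right) 0\right)^{2} + 139\right) = 86 \left(- 2 \cdot 0^{2} + 139\right) = 86 \left(\left(-2\right) 0 + 139\right) = 86 \left(0 + 139\right) = 86 \cdot 139 = 11954$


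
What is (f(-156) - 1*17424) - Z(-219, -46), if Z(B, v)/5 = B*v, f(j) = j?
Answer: -67950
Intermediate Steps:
Z(B, v) = 5*B*v (Z(B, v) = 5*(B*v) = 5*B*v)
(f(-156) - 1*17424) - Z(-219, -46) = (-156 - 1*17424) - 5*(-219)*(-46) = (-156 - 17424) - 1*50370 = -17580 - 50370 = -67950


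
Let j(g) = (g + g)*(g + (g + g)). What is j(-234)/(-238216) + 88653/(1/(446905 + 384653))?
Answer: 2195163756342531/29777 ≈ 7.3720e+10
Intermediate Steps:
j(g) = 6*g² (j(g) = (2*g)*(g + 2*g) = (2*g)*(3*g) = 6*g²)
j(-234)/(-238216) + 88653/(1/(446905 + 384653)) = (6*(-234)²)/(-238216) + 88653/(1/(446905 + 384653)) = (6*54756)*(-1/238216) + 88653/(1/831558) = 328536*(-1/238216) + 88653/(1/831558) = -41067/29777 + 88653*831558 = -41067/29777 + 73720111374 = 2195163756342531/29777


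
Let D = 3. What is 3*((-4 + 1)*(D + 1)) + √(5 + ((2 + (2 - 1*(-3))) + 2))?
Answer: -36 + √14 ≈ -32.258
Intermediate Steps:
3*((-4 + 1)*(D + 1)) + √(5 + ((2 + (2 - 1*(-3))) + 2)) = 3*((-4 + 1)*(3 + 1)) + √(5 + ((2 + (2 - 1*(-3))) + 2)) = 3*(-3*4) + √(5 + ((2 + (2 + 3)) + 2)) = 3*(-12) + √(5 + ((2 + 5) + 2)) = -36 + √(5 + (7 + 2)) = -36 + √(5 + 9) = -36 + √14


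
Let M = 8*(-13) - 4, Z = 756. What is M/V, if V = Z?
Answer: -⅐ ≈ -0.14286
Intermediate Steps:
M = -108 (M = -104 - 4 = -108)
V = 756
M/V = -108/756 = -108*1/756 = -⅐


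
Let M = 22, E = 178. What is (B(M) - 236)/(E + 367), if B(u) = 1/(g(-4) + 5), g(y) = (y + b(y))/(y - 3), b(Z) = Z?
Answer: -10141/23435 ≈ -0.43273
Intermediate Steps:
g(y) = 2*y/(-3 + y) (g(y) = (y + y)/(y - 3) = (2*y)/(-3 + y) = 2*y/(-3 + y))
B(u) = 7/43 (B(u) = 1/(2*(-4)/(-3 - 4) + 5) = 1/(2*(-4)/(-7) + 5) = 1/(2*(-4)*(-⅐) + 5) = 1/(8/7 + 5) = 1/(43/7) = 7/43)
(B(M) - 236)/(E + 367) = (7/43 - 236)/(178 + 367) = -10141/43/545 = -10141/43*1/545 = -10141/23435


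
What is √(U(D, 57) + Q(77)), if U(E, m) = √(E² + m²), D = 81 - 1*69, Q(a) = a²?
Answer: √(5929 + 3*√377) ≈ 77.377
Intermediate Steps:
D = 12 (D = 81 - 69 = 12)
√(U(D, 57) + Q(77)) = √(√(12² + 57²) + 77²) = √(√(144 + 3249) + 5929) = √(√3393 + 5929) = √(3*√377 + 5929) = √(5929 + 3*√377)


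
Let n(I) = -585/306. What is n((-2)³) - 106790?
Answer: -3630925/34 ≈ -1.0679e+5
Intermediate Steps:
n(I) = -65/34 (n(I) = -585*1/306 = -65/34)
n((-2)³) - 106790 = -65/34 - 106790 = -3630925/34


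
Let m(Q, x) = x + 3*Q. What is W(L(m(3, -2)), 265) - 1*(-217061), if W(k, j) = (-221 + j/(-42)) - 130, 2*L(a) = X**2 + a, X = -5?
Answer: 9101555/42 ≈ 2.1670e+5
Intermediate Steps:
L(a) = 25/2 + a/2 (L(a) = ((-5)**2 + a)/2 = (25 + a)/2 = 25/2 + a/2)
W(k, j) = -351 - j/42 (W(k, j) = (-221 + j*(-1/42)) - 130 = (-221 - j/42) - 130 = -351 - j/42)
W(L(m(3, -2)), 265) - 1*(-217061) = (-351 - 1/42*265) - 1*(-217061) = (-351 - 265/42) + 217061 = -15007/42 + 217061 = 9101555/42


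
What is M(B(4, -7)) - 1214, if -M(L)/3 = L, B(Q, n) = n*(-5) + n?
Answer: -1298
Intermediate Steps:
B(Q, n) = -4*n (B(Q, n) = -5*n + n = -4*n)
M(L) = -3*L
M(B(4, -7)) - 1214 = -(-12)*(-7) - 1214 = -3*28 - 1214 = -84 - 1214 = -1298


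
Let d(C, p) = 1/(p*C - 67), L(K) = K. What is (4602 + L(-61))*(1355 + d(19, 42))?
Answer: 4497887746/731 ≈ 6.1531e+6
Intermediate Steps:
d(C, p) = 1/(-67 + C*p) (d(C, p) = 1/(C*p - 67) = 1/(-67 + C*p))
(4602 + L(-61))*(1355 + d(19, 42)) = (4602 - 61)*(1355 + 1/(-67 + 19*42)) = 4541*(1355 + 1/(-67 + 798)) = 4541*(1355 + 1/731) = 4541*(990506/731) = 4497887746/731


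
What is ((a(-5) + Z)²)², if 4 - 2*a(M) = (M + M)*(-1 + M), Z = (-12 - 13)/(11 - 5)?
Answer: 1387488001/1296 ≈ 1.0706e+6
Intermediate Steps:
Z = -25/6 ≈ -4.1667
a(M) = 2 - M*(-1 + M) (a(M) = 2 - (M + M)*(-1 + M)/2 = 2 - 2*M*(-1 + M)/2 = 2 - M*(-1 + M))
((a(-5) + Z)²)² = (((2 - 5 - 1*(-5)²) - 25/6)²)² = (((2 - 5 - 1*25) - 25/6)²)² = (((2 - 5 - 25) - 25/6)²)² = ((-28 - 25/6)²)² = ((-193/6)²)² = (37249/36)² = 1387488001/1296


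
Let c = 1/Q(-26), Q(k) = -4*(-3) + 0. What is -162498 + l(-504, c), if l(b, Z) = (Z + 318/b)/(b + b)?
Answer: -6879515305/42336 ≈ -1.6250e+5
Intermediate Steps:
Q(k) = 12 (Q(k) = 12 + 0 = 12)
c = 1/12 ≈ 0.083333
l(b, Z) = (Z + 318/b)/(2*b) (l(b, Z) = (Z + 318/b)/((2*b)) = (Z + 318/b)*(1/(2*b)) = (Z + 318/b)/(2*b))
-162498 + l(-504, c) = -162498 + (1/2)*(318 + (1/12)*(-504))/(-504)**2 = -162498 + (1/2)*(1/254016)*(318 - 42) = -162498 + (1/2)*(1/254016)*276 = -162498 + 23/42336 = -6879515305/42336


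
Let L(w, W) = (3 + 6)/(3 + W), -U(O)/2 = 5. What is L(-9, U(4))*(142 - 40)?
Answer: -918/7 ≈ -131.14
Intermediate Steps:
U(O) = -10 (U(O) = -2*5 = -10)
L(w, W) = 9/(3 + W)
L(-9, U(4))*(142 - 40) = (9/(3 - 10))*(142 - 40) = (9/(-7))*102 = (9*(-⅐))*102 = -9/7*102 = -918/7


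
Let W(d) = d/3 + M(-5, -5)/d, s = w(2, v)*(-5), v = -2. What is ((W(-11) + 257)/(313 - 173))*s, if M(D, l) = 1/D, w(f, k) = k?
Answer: 41803/2310 ≈ 18.097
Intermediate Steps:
s = 10 (s = -2*(-5) = 10)
W(d) = -1/(5*d) + d/3 (W(d) = d/3 + 1/((-5)*d) = d*(⅓) - 1/(5*d) = d/3 - 1/(5*d) = -1/(5*d) + d/3)
((W(-11) + 257)/(313 - 173))*s = (((-⅕/(-11) + (⅓)*(-11)) + 257)/(313 - 173))*10 = (((-⅕*(-1/11) - 11/3) + 257)/140)*10 = (((1/55 - 11/3) + 257)*(1/140))*10 = ((-602/165 + 257)*(1/140))*10 = ((41803/165)*(1/140))*10 = (41803/23100)*10 = 41803/2310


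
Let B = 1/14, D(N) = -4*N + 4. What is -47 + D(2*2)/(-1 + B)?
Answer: -443/13 ≈ -34.077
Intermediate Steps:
D(N) = 4 - 4*N
B = 1/14 ≈ 0.071429
-47 + D(2*2)/(-1 + B) = -47 + (4 - 8*2)/(-1 + 1/14) = -47 + (4 - 4*4)/(-13/14) = -47 - 14*(4 - 16)/13 = -47 - 14/13*(-12) = -47 + 168/13 = -443/13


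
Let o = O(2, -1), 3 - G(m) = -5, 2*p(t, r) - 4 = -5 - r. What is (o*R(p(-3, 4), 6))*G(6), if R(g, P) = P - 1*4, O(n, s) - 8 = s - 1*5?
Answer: 32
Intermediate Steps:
p(t, r) = -½ - r/2 (p(t, r) = 2 + (-5 - r)/2 = 2 + (-5/2 - r/2) = -½ - r/2)
G(m) = 8 (G(m) = 3 - 1*(-5) = 3 + 5 = 8)
O(n, s) = 3 + s (O(n, s) = 8 + (s - 1*5) = 8 + (s - 5) = 8 + (-5 + s) = 3 + s)
R(g, P) = -4 + P (R(g, P) = P - 4 = -4 + P)
o = 2 (o = 3 - 1 = 2)
(o*R(p(-3, 4), 6))*G(6) = (2*(-4 + 6))*8 = (2*2)*8 = 4*8 = 32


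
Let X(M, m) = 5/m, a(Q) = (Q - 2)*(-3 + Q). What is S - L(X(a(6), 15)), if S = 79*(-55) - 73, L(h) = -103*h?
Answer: -13151/3 ≈ -4383.7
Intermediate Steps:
a(Q) = (-3 + Q)*(-2 + Q) (a(Q) = (-2 + Q)*(-3 + Q) = (-3 + Q)*(-2 + Q))
S = -4418 (S = -4345 - 73 = -4418)
S - L(X(a(6), 15)) = -4418 - (-103)*5/15 = -4418 - (-103)*5*(1/15) = -4418 - (-103)/3 = -4418 - 1*(-103/3) = -4418 + 103/3 = -13151/3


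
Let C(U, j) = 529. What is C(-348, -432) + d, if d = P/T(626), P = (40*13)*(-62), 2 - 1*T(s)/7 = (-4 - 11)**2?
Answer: 858009/1561 ≈ 549.65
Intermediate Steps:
T(s) = -1561 (T(s) = 14 - 7*(-4 - 11)**2 = 14 - 7*(-15)**2 = 14 - 7*225 = 14 - 1575 = -1561)
P = -32240 (P = 520*(-62) = -32240)
d = 32240/1561 (d = -32240/(-1561) = -32240*(-1/1561) = 32240/1561 ≈ 20.653)
C(-348, -432) + d = 529 + 32240/1561 = 858009/1561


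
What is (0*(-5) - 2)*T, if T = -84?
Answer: 168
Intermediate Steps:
(0*(-5) - 2)*T = (0*(-5) - 2)*(-84) = (0 - 2)*(-84) = -2*(-84) = 168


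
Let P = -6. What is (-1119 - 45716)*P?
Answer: 281010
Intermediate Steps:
(-1119 - 45716)*P = (-1119 - 45716)*(-6) = -46835*(-6) = 281010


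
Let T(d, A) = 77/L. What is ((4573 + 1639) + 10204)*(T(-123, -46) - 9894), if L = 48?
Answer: -162393570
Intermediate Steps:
T(d, A) = 77/48
((4573 + 1639) + 10204)*(T(-123, -46) - 9894) = ((4573 + 1639) + 10204)*(77/48 - 9894) = (6212 + 10204)*(-474835/48) = 16416*(-474835/48) = -162393570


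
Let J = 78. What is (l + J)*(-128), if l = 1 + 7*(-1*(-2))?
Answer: -11904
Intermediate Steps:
l = 15 (l = 1 + 7*2 = 1 + 14 = 15)
(l + J)*(-128) = (15 + 78)*(-128) = 93*(-128) = -11904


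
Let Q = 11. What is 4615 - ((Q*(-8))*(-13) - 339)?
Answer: 3810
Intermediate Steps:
4615 - ((Q*(-8))*(-13) - 339) = 4615 - ((11*(-8))*(-13) - 339) = 4615 - (-88*(-13) - 339) = 4615 - (1144 - 339) = 4615 - 1*805 = 4615 - 805 = 3810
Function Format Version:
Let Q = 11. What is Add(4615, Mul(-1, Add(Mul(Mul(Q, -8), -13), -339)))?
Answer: 3810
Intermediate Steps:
Add(4615, Mul(-1, Add(Mul(Mul(Q, -8), -13), -339))) = Add(4615, Mul(-1, Add(Mul(Mul(11, -8), -13), -339))) = Add(4615, Mul(-1, Add(Mul(-88, -13), -339))) = Add(4615, Mul(-1, Add(1144, -339))) = Add(4615, Mul(-1, 805)) = Add(4615, -805) = 3810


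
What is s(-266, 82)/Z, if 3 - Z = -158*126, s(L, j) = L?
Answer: -266/19911 ≈ -0.013359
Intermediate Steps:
Z = 19911 (Z = 3 - (-158)*126 = 3 - 1*(-19908) = 3 + 19908 = 19911)
s(-266, 82)/Z = -266/19911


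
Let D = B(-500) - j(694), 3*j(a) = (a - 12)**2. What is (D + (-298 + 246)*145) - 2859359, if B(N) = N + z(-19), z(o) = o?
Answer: -9067378/3 ≈ -3.0225e+6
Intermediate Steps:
j(a) = (-12 + a)**2/3 (j(a) = (a - 12)**2/3 = (-12 + a)**2/3)
B(N) = -19 + N (B(N) = N - 19 = -19 + N)
D = -466681/3 (D = (-19 - 500) - (-12 + 694)**2/3 = -519 - 682**2/3 = -519 - 465124/3 = -466681/3 ≈ -1.5556e+5)
(D + (-298 + 246)*145) - 2859359 = (-466681/3 + (-298 + 246)*145) - 2859359 = (-466681/3 - 52*145) - 2859359 = (-466681/3 - 7540) - 2859359 = -489301/3 - 2859359 = -9067378/3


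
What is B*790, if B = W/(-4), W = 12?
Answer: -2370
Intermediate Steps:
B = -3 (B = 12/(-4) = 12*(-¼) = -3)
B*790 = -3*790 = -2370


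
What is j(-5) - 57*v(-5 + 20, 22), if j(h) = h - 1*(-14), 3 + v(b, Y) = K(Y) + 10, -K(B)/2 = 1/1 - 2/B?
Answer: -3150/11 ≈ -286.36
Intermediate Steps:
K(B) = -2 + 4/B (K(B) = -2*(1/1 - 2/B) = -2*(1*1 - 2/B) = -2*(1 - 2/B) = -2 + 4/B)
v(b, Y) = 5 + 4/Y (v(b, Y) = -3 + ((-2 + 4/Y) + 10) = -3 + (8 + 4/Y) = 5 + 4/Y)
j(h) = 14 + h (j(h) = h + 14 = 14 + h)
j(-5) - 57*v(-5 + 20, 22) = (14 - 5) - 57*(5 + 4/22) = 9 - 57*(5 + 4*(1/22)) = 9 - 57*(5 + 2/11) = 9 - 57*57/11 = 9 - 3249/11 = -3150/11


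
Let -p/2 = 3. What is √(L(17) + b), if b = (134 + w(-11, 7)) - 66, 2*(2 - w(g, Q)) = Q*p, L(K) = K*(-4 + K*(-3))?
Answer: 2*I*√211 ≈ 29.052*I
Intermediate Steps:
p = -6 (p = -2*3 = -6)
L(K) = K*(-4 - 3*K)
w(g, Q) = 2 + 3*Q (w(g, Q) = 2 - Q*(-6)/2 = 2 - (-3)*Q = 2 + 3*Q)
b = 91 (b = (134 + (2 + 3*7)) - 66 = (134 + (2 + 21)) - 66 = (134 + 23) - 66 = 157 - 66 = 91)
√(L(17) + b) = √(-1*17*(4 + 3*17) + 91) = √(-1*17*(4 + 51) + 91) = √(-1*17*55 + 91) = √(-935 + 91) = √(-844) = 2*I*√211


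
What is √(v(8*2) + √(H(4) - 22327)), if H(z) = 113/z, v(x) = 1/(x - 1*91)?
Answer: √(-12 + 450*I*√89195)/30 ≈ 8.6404 + 8.6412*I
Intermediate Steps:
v(x) = 1/(-91 + x) (v(x) = 1/(x - 91) = 1/(-91 + x))
√(v(8*2) + √(H(4) - 22327)) = √(1/(-91 + 8*2) + √(113/4 - 22327)) = √(1/(-91 + 16) + √(113*(¼) - 22327)) = √(1/(-75) + √(113/4 - 22327)) = √(-1/75 + √(-89195/4)) = √(-1/75 + I*√89195/2)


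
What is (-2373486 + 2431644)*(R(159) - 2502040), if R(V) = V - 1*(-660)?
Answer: -145466010918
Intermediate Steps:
R(V) = 660 + V (R(V) = V + 660 = 660 + V)
(-2373486 + 2431644)*(R(159) - 2502040) = (-2373486 + 2431644)*((660 + 159) - 2502040) = 58158*(819 - 2502040) = 58158*(-2501221) = -145466010918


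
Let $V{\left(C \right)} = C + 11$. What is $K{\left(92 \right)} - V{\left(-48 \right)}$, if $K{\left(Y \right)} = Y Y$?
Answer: $8501$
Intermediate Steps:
$V{\left(C \right)} = 11 + C$
$K{\left(Y \right)} = Y^{2}$
$K{\left(92 \right)} - V{\left(-48 \right)} = 92^{2} - \left(11 - 48\right) = 8464 - -37 = 8464 + 37 = 8501$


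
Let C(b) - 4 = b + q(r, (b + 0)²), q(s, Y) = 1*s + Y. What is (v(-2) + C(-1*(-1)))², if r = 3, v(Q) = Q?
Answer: 49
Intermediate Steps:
q(s, Y) = Y + s (q(s, Y) = s + Y = Y + s)
C(b) = 7 + b + b² (C(b) = 4 + (b + ((b + 0)² + 3)) = 4 + (b + (b² + 3)) = 4 + (b + (3 + b²)) = 4 + (3 + b + b²) = 7 + b + b²)
(v(-2) + C(-1*(-1)))² = (-2 + (7 - 1*(-1) + (-1*(-1))²))² = (-2 + (7 + 1 + 1²))² = (-2 + (7 + 1 + 1))² = (-2 + 9)² = 7² = 49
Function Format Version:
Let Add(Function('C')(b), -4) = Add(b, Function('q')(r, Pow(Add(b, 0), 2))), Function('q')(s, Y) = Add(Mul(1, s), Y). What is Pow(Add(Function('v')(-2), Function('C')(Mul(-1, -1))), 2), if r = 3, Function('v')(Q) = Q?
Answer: 49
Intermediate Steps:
Function('q')(s, Y) = Add(Y, s) (Function('q')(s, Y) = Add(s, Y) = Add(Y, s))
Function('C')(b) = Add(7, b, Pow(b, 2)) (Function('C')(b) = Add(4, Add(b, Add(Pow(Add(b, 0), 2), 3))) = Add(4, Add(b, Add(Pow(b, 2), 3))) = Add(4, Add(b, Add(3, Pow(b, 2)))) = Add(4, Add(3, b, Pow(b, 2))) = Add(7, b, Pow(b, 2)))
Pow(Add(Function('v')(-2), Function('C')(Mul(-1, -1))), 2) = Pow(Add(-2, Add(7, Mul(-1, -1), Pow(Mul(-1, -1), 2))), 2) = Pow(Add(-2, Add(7, 1, Pow(1, 2))), 2) = Pow(Add(-2, Add(7, 1, 1)), 2) = Pow(Add(-2, 9), 2) = Pow(7, 2) = 49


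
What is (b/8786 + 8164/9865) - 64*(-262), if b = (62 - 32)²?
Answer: 726714197462/43336945 ≈ 16769.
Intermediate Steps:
b = 900 (b = 30² = 900)
(b/8786 + 8164/9865) - 64*(-262) = (900/8786 + 8164/9865) - 64*(-262) = (900*(1/8786) + 8164*(1/9865)) - 1*(-16768) = (450/4393 + 8164/9865) + 16768 = 40303702/43336945 + 16768 = 726714197462/43336945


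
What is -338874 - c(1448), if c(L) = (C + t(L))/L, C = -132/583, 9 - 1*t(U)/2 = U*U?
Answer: -12892148287/38372 ≈ -3.3598e+5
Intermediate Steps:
t(U) = 18 - 2*U² (t(U) = 18 - 2*U*U = 18 - 2*U²)
C = -12/53 (C = -132*1/583 = -12/53 ≈ -0.22642)
c(L) = (942/53 - 2*L²)/L (c(L) = (-12/53 + (18 - 2*L²))/L = (942/53 - 2*L²)/L)
-338874 - c(1448) = -338874 - (-2*1448 + (942/53)/1448) = -338874 - (-2896 + (942/53)*(1/1448)) = -338874 - (-2896 + 471/38372) = -338874 - 1*(-111124841/38372) = -338874 + 111124841/38372 = -12892148287/38372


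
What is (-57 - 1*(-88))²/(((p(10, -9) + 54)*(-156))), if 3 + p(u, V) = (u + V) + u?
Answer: -31/312 ≈ -0.099359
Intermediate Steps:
p(u, V) = -3 + V + 2*u (p(u, V) = -3 + ((u + V) + u) = -3 + ((V + u) + u) = -3 + (V + 2*u) = -3 + V + 2*u)
(-57 - 1*(-88))²/(((p(10, -9) + 54)*(-156))) = (-57 - 1*(-88))²/((((-3 - 9 + 2*10) + 54)*(-156))) = (-57 + 88)²/((((-3 - 9 + 20) + 54)*(-156))) = 31²/(((8 + 54)*(-156))) = 961/((62*(-156))) = 961/(-9672) = 961*(-1/9672) = -31/312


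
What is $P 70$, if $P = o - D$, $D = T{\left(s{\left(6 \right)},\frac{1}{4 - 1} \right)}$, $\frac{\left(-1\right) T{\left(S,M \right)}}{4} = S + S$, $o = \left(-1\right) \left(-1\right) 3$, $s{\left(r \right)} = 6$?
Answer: $3570$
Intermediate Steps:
$o = 3$ ($o = 1 \cdot 3 = 3$)
$T{\left(S,M \right)} = - 8 S$ ($T{\left(S,M \right)} = - 4 \left(S + S\right) = - 4 \cdot 2 S = - 8 S$)
$D = -48$ ($D = \left(-8\right) 6 = -48$)
$P = 51$ ($P = 3 - -48 = 3 + 48 = 51$)
$P 70 = 51 \cdot 70 = 3570$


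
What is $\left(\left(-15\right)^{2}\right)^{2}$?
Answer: $50625$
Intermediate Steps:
$\left(\left(-15\right)^{2}\right)^{2} = 225^{2} = 50625$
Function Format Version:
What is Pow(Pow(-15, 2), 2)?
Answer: 50625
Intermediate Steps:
Pow(Pow(-15, 2), 2) = Pow(225, 2) = 50625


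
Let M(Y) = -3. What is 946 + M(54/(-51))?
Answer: 943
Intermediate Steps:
946 + M(54/(-51)) = 946 - 3 = 943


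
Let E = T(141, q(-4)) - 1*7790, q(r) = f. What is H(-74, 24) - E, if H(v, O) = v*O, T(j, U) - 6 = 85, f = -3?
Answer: 5923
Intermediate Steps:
q(r) = -3
T(j, U) = 91 (T(j, U) = 6 + 85 = 91)
H(v, O) = O*v
E = -7699 (E = 91 - 1*7790 = 91 - 7790 = -7699)
H(-74, 24) - E = 24*(-74) - 1*(-7699) = -1776 + 7699 = 5923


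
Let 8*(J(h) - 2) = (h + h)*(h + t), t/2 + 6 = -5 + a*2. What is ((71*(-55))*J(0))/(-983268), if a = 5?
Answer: 355/44694 ≈ 0.0079429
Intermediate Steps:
t = -2 (t = -12 + 2*(-5 + 5*2) = -12 + 2*(-5 + 10) = -12 + 2*5 = -12 + 10 = -2)
J(h) = 2 + h*(-2 + h)/4 (J(h) = 2 + ((h + h)*(h - 2))/8 = 2 + ((2*h)*(-2 + h))/8 = 2 + (2*h*(-2 + h))/8 = 2 + h*(-2 + h)/4)
((71*(-55))*J(0))/(-983268) = ((71*(-55))*(2 - ½*0 + (¼)*0²))/(-983268) = -3905*(2 + 0 + (¼)*0)*(-1/983268) = -3905*(2 + 0 + 0)*(-1/983268) = -3905*2*(-1/983268) = -7810*(-1/983268) = 355/44694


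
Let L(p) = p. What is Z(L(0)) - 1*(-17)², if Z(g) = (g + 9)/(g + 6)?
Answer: -575/2 ≈ -287.50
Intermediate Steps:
Z(g) = (9 + g)/(6 + g)
Z(L(0)) - 1*(-17)² = (9 + 0)/(6 + 0) - 1*(-17)² = 9/6 - 1*289 = (⅙)*9 - 289 = 3/2 - 289 = -575/2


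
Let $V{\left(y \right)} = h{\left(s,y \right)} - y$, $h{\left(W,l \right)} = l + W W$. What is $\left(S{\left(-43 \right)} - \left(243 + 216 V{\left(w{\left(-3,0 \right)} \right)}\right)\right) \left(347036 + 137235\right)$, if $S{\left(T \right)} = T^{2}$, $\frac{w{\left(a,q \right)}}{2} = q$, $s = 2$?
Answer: $359329082$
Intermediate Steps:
$h{\left(W,l \right)} = l + W^{2}$
$w{\left(a,q \right)} = 2 q$
$V{\left(y \right)} = 4$ ($V{\left(y \right)} = \left(y + 2^{2}\right) - y = \left(y + 4\right) - y = \left(4 + y\right) - y = 4$)
$\left(S{\left(-43 \right)} - \left(243 + 216 V{\left(w{\left(-3,0 \right)} \right)}\right)\right) \left(347036 + 137235\right) = \left(\left(-43\right)^{2} - 1107\right) \left(347036 + 137235\right) = \left(1849 - 1107\right) 484271 = 742 \cdot 484271 = 359329082$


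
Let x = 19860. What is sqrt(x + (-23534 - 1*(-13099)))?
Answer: 5*sqrt(377) ≈ 97.082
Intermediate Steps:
sqrt(x + (-23534 - 1*(-13099))) = sqrt(19860 + (-23534 - 1*(-13099))) = sqrt(19860 + (-23534 + 13099)) = sqrt(19860 - 10435) = sqrt(9425) = 5*sqrt(377)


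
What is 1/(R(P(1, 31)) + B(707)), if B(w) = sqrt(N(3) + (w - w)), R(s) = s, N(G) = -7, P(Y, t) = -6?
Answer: -6/43 - I*sqrt(7)/43 ≈ -0.13953 - 0.061529*I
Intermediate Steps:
B(w) = I*sqrt(7) (B(w) = sqrt(-7 + (w - w)) = sqrt(-7 + 0) = sqrt(-7) = I*sqrt(7))
1/(R(P(1, 31)) + B(707)) = 1/(-6 + I*sqrt(7))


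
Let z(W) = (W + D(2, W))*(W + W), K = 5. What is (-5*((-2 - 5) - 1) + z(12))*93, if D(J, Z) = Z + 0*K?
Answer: 57288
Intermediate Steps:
D(J, Z) = Z (D(J, Z) = Z + 0*5 = Z + 0 = Z)
z(W) = 4*W² (z(W) = (W + W)*(W + W) = (2*W)*(2*W) = 4*W²)
(-5*((-2 - 5) - 1) + z(12))*93 = (-5*((-2 - 5) - 1) + 4*12²)*93 = (-5*(-7 - 1) + 4*144)*93 = (-5*(-8) + 576)*93 = (40 + 576)*93 = 616*93 = 57288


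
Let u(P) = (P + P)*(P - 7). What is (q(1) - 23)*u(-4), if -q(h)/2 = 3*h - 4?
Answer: -1848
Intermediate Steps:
q(h) = 8 - 6*h (q(h) = -2*(3*h - 4) = -2*(-4 + 3*h) = 8 - 6*h)
u(P) = 2*P*(-7 + P) (u(P) = (2*P)*(-7 + P) = 2*P*(-7 + P))
(q(1) - 23)*u(-4) = ((8 - 6*1) - 23)*(2*(-4)*(-7 - 4)) = ((8 - 6) - 23)*(2*(-4)*(-11)) = (2 - 23)*88 = -21*88 = -1848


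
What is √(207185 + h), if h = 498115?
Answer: 10*√7053 ≈ 839.82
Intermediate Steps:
√(207185 + h) = √(207185 + 498115) = √705300 = 10*√7053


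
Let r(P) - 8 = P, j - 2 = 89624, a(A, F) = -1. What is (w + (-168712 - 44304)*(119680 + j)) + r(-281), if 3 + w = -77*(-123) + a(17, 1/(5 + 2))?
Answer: -44585517702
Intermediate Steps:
j = 89626 (j = 2 + 89624 = 89626)
r(P) = 8 + P
w = 9467 (w = -3 + (-77*(-123) - 1) = -3 + (9471 - 1) = -3 + 9470 = 9467)
(w + (-168712 - 44304)*(119680 + j)) + r(-281) = (9467 + (-168712 - 44304)*(119680 + 89626)) + (8 - 281) = (9467 - 213016*209306) - 273 = (9467 - 44585526896) - 273 = -44585517429 - 273 = -44585517702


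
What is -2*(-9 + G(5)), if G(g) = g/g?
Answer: 16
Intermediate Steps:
G(g) = 1
-2*(-9 + G(5)) = -2*(-9 + 1) = -2*(-8) = 16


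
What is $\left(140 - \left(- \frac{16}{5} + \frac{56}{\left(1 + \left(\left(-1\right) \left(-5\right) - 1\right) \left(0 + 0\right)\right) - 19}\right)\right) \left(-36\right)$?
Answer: $- \frac{26336}{5} \approx -5267.2$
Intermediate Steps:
$\left(140 - \left(- \frac{16}{5} + \frac{56}{\left(1 + \left(\left(-1\right) \left(-5\right) - 1\right) \left(0 + 0\right)\right) - 19}\right)\right) \left(-36\right) = \left(140 - \left(- \frac{16}{5} + \frac{56}{\left(1 + \left(5 - 1\right) 0\right) - 19}\right)\right) \left(-36\right) = \left(140 + \left(- \frac{56}{\left(1 + 4 \cdot 0\right) - 19} + \frac{16}{5}\right)\right) \left(-36\right) = \left(140 + \left(- \frac{56}{\left(1 + 0\right) - 19} + \frac{16}{5}\right)\right) \left(-36\right) = \left(140 + \left(- \frac{56}{1 - 19} + \frac{16}{5}\right)\right) \left(-36\right) = \left(140 + \left(- \frac{56}{-18} + \frac{16}{5}\right)\right) \left(-36\right) = \left(140 + \left(\left(-56\right) \left(- \frac{1}{18}\right) + \frac{16}{5}\right)\right) \left(-36\right) = \left(140 + \left(\frac{28}{9} + \frac{16}{5}\right)\right) \left(-36\right) = \left(140 + \frac{284}{45}\right) \left(-36\right) = \frac{6584}{45} \left(-36\right) = - \frac{26336}{5}$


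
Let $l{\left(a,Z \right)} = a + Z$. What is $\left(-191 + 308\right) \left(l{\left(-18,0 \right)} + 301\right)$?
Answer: $33111$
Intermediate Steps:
$l{\left(a,Z \right)} = Z + a$
$\left(-191 + 308\right) \left(l{\left(-18,0 \right)} + 301\right) = \left(-191 + 308\right) \left(\left(0 - 18\right) + 301\right) = 117 \left(-18 + 301\right) = 117 \cdot 283 = 33111$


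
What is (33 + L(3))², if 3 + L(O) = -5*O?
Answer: 225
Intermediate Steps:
L(O) = -3 - 5*O
(33 + L(3))² = (33 + (-3 - 5*3))² = (33 + (-3 - 15))² = (33 - 18)² = 15² = 225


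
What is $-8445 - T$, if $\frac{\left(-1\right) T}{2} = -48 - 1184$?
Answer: $-10909$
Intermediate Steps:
$T = 2464$ ($T = - 2 \left(-48 - 1184\right) = \left(-2\right) \left(-1232\right) = 2464$)
$-8445 - T = -8445 - 2464 = -10909$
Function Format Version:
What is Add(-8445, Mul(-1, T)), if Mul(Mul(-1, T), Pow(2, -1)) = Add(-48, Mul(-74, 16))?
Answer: -10909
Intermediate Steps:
T = 2464 (T = Mul(-2, Add(-48, Mul(-74, 16))) = Mul(-2, Add(-48, -1184)) = Mul(-2, -1232) = 2464)
Add(-8445, Mul(-1, T)) = Add(-8445, Mul(-1, 2464)) = Add(-8445, -2464) = -10909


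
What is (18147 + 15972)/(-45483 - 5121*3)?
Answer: -11373/20282 ≈ -0.56074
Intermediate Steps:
(18147 + 15972)/(-45483 - 5121*3) = 34119/(-45483 - 15363) = 34119/(-60846) = 34119*(-1/60846) = -11373/20282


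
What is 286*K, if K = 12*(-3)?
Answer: -10296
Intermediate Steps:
K = -36
286*K = 286*(-36) = -10296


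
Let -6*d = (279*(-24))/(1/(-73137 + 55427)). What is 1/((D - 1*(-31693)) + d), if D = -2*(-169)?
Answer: -1/19732329 ≈ -5.0678e-8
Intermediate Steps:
D = 338
d = -19764360 (d = -279*(-24)/(6*(1/(-73137 + 55427))) = -(-1116)/(1/(-17710)) = -(-1116)/(-1/17710) = -(-1116)*(-17710) = -1/6*118586160 = -19764360)
1/((D - 1*(-31693)) + d) = 1/((338 - 1*(-31693)) - 19764360) = 1/((338 + 31693) - 19764360) = 1/(32031 - 19764360) = 1/(-19732329) = -1/19732329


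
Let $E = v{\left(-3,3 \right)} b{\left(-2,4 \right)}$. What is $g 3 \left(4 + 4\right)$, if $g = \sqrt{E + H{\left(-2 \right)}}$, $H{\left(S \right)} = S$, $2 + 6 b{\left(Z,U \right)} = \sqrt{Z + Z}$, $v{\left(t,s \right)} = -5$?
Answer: $8 \sqrt{-3 - 15 i} \approx 19.837 - 24.197 i$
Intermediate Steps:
$b{\left(Z,U \right)} = - \frac{1}{3} + \frac{\sqrt{2} \sqrt{Z}}{6}$ ($b{\left(Z,U \right)} = - \frac{1}{3} + \frac{\sqrt{Z + Z}}{6} = - \frac{1}{3} + \frac{\sqrt{2 Z}}{6} = - \frac{1}{3} + \frac{\sqrt{2} \sqrt{Z}}{6}$)
$E = \frac{5}{3} - \frac{5 i}{3}$ ($E = - 5 \left(- \frac{1}{3} + \frac{\sqrt{2} \sqrt{-2}}{6}\right) = - 5 \left(- \frac{1}{3} + \frac{\sqrt{2} i \sqrt{2}}{6}\right) = - 5 \left(- \frac{1}{3} + \frac{i}{3}\right) = \frac{5}{3} - \frac{5 i}{3} \approx 1.6667 - 1.6667 i$)
$g = \sqrt{- \frac{1}{3} - \frac{5 i}{3}}$ ($g = \sqrt{\left(\frac{5}{3} - \frac{5 i}{3}\right) - 2} = \sqrt{- \frac{1}{3} - \frac{5 i}{3}} \approx 0.82654 - 1.0082 i$)
$g 3 \left(4 + 4\right) = \frac{\sqrt{-3 - 15 i}}{3} \cdot 3 \left(4 + 4\right) = \frac{\sqrt{-3 - 15 i}}{3} \cdot 3 \cdot 8 = \frac{\sqrt{-3 - 15 i}}{3} \cdot 24 = 8 \sqrt{-3 - 15 i}$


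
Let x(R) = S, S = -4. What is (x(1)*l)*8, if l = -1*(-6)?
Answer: -192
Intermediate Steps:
x(R) = -4
l = 6
(x(1)*l)*8 = -4*6*8 = -24*8 = -192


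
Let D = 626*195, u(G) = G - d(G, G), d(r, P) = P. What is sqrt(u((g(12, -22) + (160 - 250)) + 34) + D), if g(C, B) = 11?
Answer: sqrt(122070) ≈ 349.39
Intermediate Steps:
u(G) = 0 (u(G) = G - G = 0)
D = 122070
sqrt(u((g(12, -22) + (160 - 250)) + 34) + D) = sqrt(0 + 122070) = sqrt(122070)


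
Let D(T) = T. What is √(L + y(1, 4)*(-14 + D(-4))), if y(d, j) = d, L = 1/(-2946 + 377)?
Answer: I*√118798267/2569 ≈ 4.2427*I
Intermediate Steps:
L = -1/2569 (L = 1/(-2569) = -1/2569 ≈ -0.00038926)
√(L + y(1, 4)*(-14 + D(-4))) = √(-1/2569 + 1*(-14 - 4)) = √(-1/2569 + 1*(-18)) = √(-1/2569 - 18) = √(-46243/2569) = I*√118798267/2569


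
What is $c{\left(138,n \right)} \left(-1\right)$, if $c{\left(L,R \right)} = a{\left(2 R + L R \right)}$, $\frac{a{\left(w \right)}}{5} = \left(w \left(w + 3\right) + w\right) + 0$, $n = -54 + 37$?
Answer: $-28274400$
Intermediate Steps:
$n = -17$
$a{\left(w \right)} = 5 w + 5 w \left(3 + w\right)$ ($a{\left(w \right)} = 5 \left(\left(w \left(w + 3\right) + w\right) + 0\right) = 5 \left(\left(w \left(3 + w\right) + w\right) + 0\right) = 5 \left(\left(w + w \left(3 + w\right)\right) + 0\right) = 5 \left(w + w \left(3 + w\right)\right) = 5 w + 5 w \left(3 + w\right)$)
$c{\left(L,R \right)} = 5 \left(2 R + L R\right) \left(4 + 2 R + L R\right)$ ($c{\left(L,R \right)} = 5 \left(2 R + L R\right) \left(4 + \left(2 R + L R\right)\right) = 5 \left(2 R + L R\right) \left(4 + 2 R + L R\right)$)
$c{\left(138,n \right)} \left(-1\right) = 5 \left(-17\right) \left(2 + 138\right) \left(4 - 17 \left(2 + 138\right)\right) \left(-1\right) = 5 \left(-17\right) 140 \left(4 - 2380\right) \left(-1\right) = 5 \left(-17\right) 140 \left(-2376\right) \left(-1\right) = 28274400 \left(-1\right) = -28274400$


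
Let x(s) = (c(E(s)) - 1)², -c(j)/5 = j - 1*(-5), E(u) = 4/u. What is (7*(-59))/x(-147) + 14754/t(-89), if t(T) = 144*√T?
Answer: -8924517/14455204 - 2459*I*√89/2136 ≈ -0.61739 - 10.861*I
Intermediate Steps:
c(j) = -25 - 5*j (c(j) = -5*(j - 1*(-5)) = -5*(j + 5) = -5*(5 + j) = -25 - 5*j)
x(s) = (-26 - 20/s)² (x(s) = ((-25 - 20/s) - 1)² = (-26 - 20/s)²)
(7*(-59))/x(-147) + 14754/t(-89) = (7*(-59))/((26 + 20/(-147))²) + 14754/((144*√(-89))) = -413/(26 + 20*(-1/147))² + 14754/((144*(I*√89))) = -413/(26 - 20/147)² + 14754/((144*I*√89)) = -413/((3802/147)²) + 14754*(-I*√89/12816) = -413/14455204/21609 - 2459*I*√89/2136 = -413*21609/14455204 - 2459*I*√89/2136 = -8924517/14455204 - 2459*I*√89/2136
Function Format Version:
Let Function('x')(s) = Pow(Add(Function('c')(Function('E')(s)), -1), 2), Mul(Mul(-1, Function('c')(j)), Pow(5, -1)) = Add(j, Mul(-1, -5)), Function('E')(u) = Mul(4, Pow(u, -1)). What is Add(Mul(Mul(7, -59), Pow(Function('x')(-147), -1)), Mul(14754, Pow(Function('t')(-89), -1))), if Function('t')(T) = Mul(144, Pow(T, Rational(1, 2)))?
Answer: Add(Rational(-8924517, 14455204), Mul(Rational(-2459, 2136), I, Pow(89, Rational(1, 2)))) ≈ Add(-0.61739, Mul(-10.861, I))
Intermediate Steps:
Function('c')(j) = Add(-25, Mul(-5, j)) (Function('c')(j) = Mul(-5, Add(j, Mul(-1, -5))) = Mul(-5, Add(j, 5)) = Mul(-5, Add(5, j)) = Add(-25, Mul(-5, j)))
Function('x')(s) = Pow(Add(-26, Mul(-20, Pow(s, -1))), 2) (Function('x')(s) = Pow(Add(Add(-25, Mul(-5, Mul(4, Pow(s, -1)))), -1), 2) = Pow(Add(Add(-25, Mul(-20, Pow(s, -1))), -1), 2) = Pow(Add(-26, Mul(-20, Pow(s, -1))), 2))
Add(Mul(Mul(7, -59), Pow(Function('x')(-147), -1)), Mul(14754, Pow(Function('t')(-89), -1))) = Add(Mul(Mul(7, -59), Pow(Pow(Add(26, Mul(20, Pow(-147, -1))), 2), -1)), Mul(14754, Pow(Mul(144, Pow(-89, Rational(1, 2))), -1))) = Add(Mul(-413, Pow(Pow(Add(26, Mul(20, Rational(-1, 147))), 2), -1)), Mul(14754, Pow(Mul(144, Mul(I, Pow(89, Rational(1, 2)))), -1))) = Add(Mul(-413, Pow(Pow(Add(26, Rational(-20, 147)), 2), -1)), Mul(14754, Pow(Mul(144, I, Pow(89, Rational(1, 2))), -1))) = Add(Mul(-413, Pow(Pow(Rational(3802, 147), 2), -1)), Mul(14754, Mul(Rational(-1, 12816), I, Pow(89, Rational(1, 2))))) = Add(Mul(-413, Pow(Rational(14455204, 21609), -1)), Mul(Rational(-2459, 2136), I, Pow(89, Rational(1, 2)))) = Add(Mul(-413, Rational(21609, 14455204)), Mul(Rational(-2459, 2136), I, Pow(89, Rational(1, 2)))) = Add(Rational(-8924517, 14455204), Mul(Rational(-2459, 2136), I, Pow(89, Rational(1, 2))))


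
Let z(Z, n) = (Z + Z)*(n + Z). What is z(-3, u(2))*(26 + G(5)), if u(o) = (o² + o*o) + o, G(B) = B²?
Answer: -2142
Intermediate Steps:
u(o) = o + 2*o² (u(o) = (o² + o²) + o = 2*o² + o = o + 2*o²)
z(Z, n) = 2*Z*(Z + n) (z(Z, n) = (2*Z)*(Z + n) = 2*Z*(Z + n))
z(-3, u(2))*(26 + G(5)) = (2*(-3)*(-3 + 2*(1 + 2*2)))*(26 + 5²) = (2*(-3)*(-3 + 2*(1 + 4)))*(26 + 25) = (2*(-3)*(-3 + 2*5))*51 = (2*(-3)*(-3 + 10))*51 = (2*(-3)*7)*51 = -42*51 = -2142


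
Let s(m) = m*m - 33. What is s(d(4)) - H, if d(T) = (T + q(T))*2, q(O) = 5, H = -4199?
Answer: 4490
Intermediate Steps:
d(T) = 10 + 2*T (d(T) = (T + 5)*2 = (5 + T)*2 = 10 + 2*T)
s(m) = -33 + m**2 (s(m) = m**2 - 33 = -33 + m**2)
s(d(4)) - H = (-33 + (10 + 2*4)**2) - 1*(-4199) = (-33 + (10 + 8)**2) + 4199 = (-33 + 18**2) + 4199 = (-33 + 324) + 4199 = 291 + 4199 = 4490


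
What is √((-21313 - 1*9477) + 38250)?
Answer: 2*√1865 ≈ 86.371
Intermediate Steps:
√((-21313 - 1*9477) + 38250) = √((-21313 - 9477) + 38250) = √(-30790 + 38250) = √7460 = 2*√1865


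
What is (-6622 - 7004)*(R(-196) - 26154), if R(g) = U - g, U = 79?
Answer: 352627254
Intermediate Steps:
R(g) = 79 - g
(-6622 - 7004)*(R(-196) - 26154) = (-6622 - 7004)*((79 - 1*(-196)) - 26154) = -13626*((79 + 196) - 26154) = -13626*(275 - 26154) = -13626*(-25879) = 352627254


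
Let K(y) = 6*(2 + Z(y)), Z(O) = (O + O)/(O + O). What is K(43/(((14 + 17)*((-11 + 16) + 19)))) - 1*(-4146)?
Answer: 4164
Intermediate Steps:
Z(O) = 1 (Z(O) = (2*O)/((2*O)) = (2*O)*(1/(2*O)) = 1)
K(y) = 18 (K(y) = 6*(2 + 1) = 6*3 = 18)
K(43/(((14 + 17)*((-11 + 16) + 19)))) - 1*(-4146) = 18 - 1*(-4146) = 18 + 4146 = 4164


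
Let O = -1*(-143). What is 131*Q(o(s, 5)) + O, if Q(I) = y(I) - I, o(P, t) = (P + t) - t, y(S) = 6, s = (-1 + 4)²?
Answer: -250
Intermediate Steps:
s = 9 (s = 3² = 9)
o(P, t) = P
O = 143
Q(I) = 6 - I
131*Q(o(s, 5)) + O = 131*(6 - 1*9) + 143 = 131*(6 - 9) + 143 = 131*(-3) + 143 = -393 + 143 = -250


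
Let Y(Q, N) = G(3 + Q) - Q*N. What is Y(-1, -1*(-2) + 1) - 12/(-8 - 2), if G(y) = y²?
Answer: 41/5 ≈ 8.2000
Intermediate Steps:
Y(Q, N) = (3 + Q)² - N*Q (Y(Q, N) = (3 + Q)² - Q*N = (3 + Q)² - N*Q)
Y(-1, -1*(-2) + 1) - 12/(-8 - 2) = ((3 - 1)² - 1*(-1*(-2) + 1)*(-1)) - 12/(-8 - 2) = (2² - 1*(2 + 1)*(-1)) - 12/(-10) = (4 - 1*3*(-1)) - ⅒*(-12) = (4 + 3) + 6/5 = 7 + 6/5 = 41/5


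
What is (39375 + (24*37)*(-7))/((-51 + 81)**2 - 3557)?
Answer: -33159/2657 ≈ -12.480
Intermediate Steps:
(39375 + (24*37)*(-7))/((-51 + 81)**2 - 3557) = (39375 + 888*(-7))/(30**2 - 3557) = (39375 - 6216)/(900 - 3557) = 33159/(-2657) = 33159*(-1/2657) = -33159/2657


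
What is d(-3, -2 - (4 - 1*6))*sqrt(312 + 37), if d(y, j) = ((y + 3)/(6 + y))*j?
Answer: 0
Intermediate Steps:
d(y, j) = j*(3 + y)/(6 + y) (d(y, j) = ((3 + y)/(6 + y))*j = j*(3 + y)/(6 + y))
d(-3, -2 - (4 - 1*6))*sqrt(312 + 37) = ((-2 - (4 - 1*6))*(3 - 3)/(6 - 3))*sqrt(312 + 37) = ((-2 - (4 - 6))*0/3)*sqrt(349) = ((-2 - 1*(-2))*(1/3)*0)*sqrt(349) = ((-2 + 2)*(1/3)*0)*sqrt(349) = (0*(1/3)*0)*sqrt(349) = 0*sqrt(349) = 0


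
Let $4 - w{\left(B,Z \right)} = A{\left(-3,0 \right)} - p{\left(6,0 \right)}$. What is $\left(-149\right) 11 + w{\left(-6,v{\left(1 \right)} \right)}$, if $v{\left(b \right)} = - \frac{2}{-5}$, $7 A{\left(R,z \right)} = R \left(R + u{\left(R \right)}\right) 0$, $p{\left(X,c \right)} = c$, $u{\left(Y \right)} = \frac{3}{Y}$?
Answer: $-1635$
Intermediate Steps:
$A{\left(R,z \right)} = 0$ ($A{\left(R,z \right)} = \frac{R \left(R + \frac{3}{R}\right) 0}{7} = \frac{1}{7} \cdot 0 = 0$)
$v{\left(b \right)} = \frac{2}{5}$ ($v{\left(b \right)} = \left(-2\right) \left(- \frac{1}{5}\right) = \frac{2}{5}$)
$w{\left(B,Z \right)} = 4$ ($w{\left(B,Z \right)} = 4 - \left(0 - 0\right) = 4 - \left(0 + 0\right) = 4 - 0 = 4 + 0 = 4$)
$\left(-149\right) 11 + w{\left(-6,v{\left(1 \right)} \right)} = \left(-149\right) 11 + 4 = -1639 + 4 = -1635$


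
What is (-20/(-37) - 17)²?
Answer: 370881/1369 ≈ 270.91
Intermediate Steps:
(-20/(-37) - 17)² = (-20*(-1/37) - 17)² = (20/37 - 17)² = (-609/37)² = 370881/1369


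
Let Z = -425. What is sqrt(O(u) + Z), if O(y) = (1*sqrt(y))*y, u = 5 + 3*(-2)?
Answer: sqrt(-425 - I) ≈ 0.0243 - 20.616*I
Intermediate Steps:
u = -1 (u = 5 - 6 = -1)
O(y) = y**(3/2) (O(y) = sqrt(y)*y = y**(3/2))
sqrt(O(u) + Z) = sqrt((-1)**(3/2) - 425) = sqrt(-I - 425) = sqrt(-425 - I)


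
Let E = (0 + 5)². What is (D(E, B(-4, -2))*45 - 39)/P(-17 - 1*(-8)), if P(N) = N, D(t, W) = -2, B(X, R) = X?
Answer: 43/3 ≈ 14.333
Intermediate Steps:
E = 25 (E = 5² = 25)
(D(E, B(-4, -2))*45 - 39)/P(-17 - 1*(-8)) = (-2*45 - 39)/(-17 - 1*(-8)) = (-90 - 39)/(-17 + 8) = -129/(-9) = -129*(-⅑) = 43/3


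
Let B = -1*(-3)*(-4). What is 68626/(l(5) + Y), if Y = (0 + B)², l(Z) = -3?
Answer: 68626/141 ≈ 486.71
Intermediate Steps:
B = -12 (B = 3*(-4) = -12)
Y = 144 (Y = (0 - 12)² = (-12)² = 144)
68626/(l(5) + Y) = 68626/(-3 + 144) = 68626/141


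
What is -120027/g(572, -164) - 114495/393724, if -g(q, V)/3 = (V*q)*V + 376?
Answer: -436435062011/1514349910728 ≈ -0.28820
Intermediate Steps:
g(q, V) = -1128 - 3*q*V**2 (g(q, V) = -3*((V*q)*V + 376) = -3*(q*V**2 + 376) = -3*(376 + q*V**2) = -1128 - 3*q*V**2)
-120027/g(572, -164) - 114495/393724 = -120027/(-1128 - 3*572*(-164)**2) - 114495/393724 = -120027/(-1128 - 3*572*26896) - 114495*1/393724 = -120027/(-1128 - 46153536) - 114495/393724 = -120027/(-46154664) - 114495/393724 = -120027*(-1/46154664) - 114495/393724 = 40009/15384888 - 114495/393724 = -436435062011/1514349910728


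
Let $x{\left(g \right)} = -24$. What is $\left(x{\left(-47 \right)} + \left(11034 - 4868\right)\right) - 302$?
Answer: $5840$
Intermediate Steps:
$\left(x{\left(-47 \right)} + \left(11034 - 4868\right)\right) - 302 = \left(-24 + \left(11034 - 4868\right)\right) - 302 = \left(-24 + 6166\right) - 302 = 6142 - 302 = 5840$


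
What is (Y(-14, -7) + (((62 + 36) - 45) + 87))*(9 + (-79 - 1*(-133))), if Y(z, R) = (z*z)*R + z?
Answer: -78498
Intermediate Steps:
Y(z, R) = z + R*z² (Y(z, R) = z²*R + z = R*z² + z = z + R*z²)
(Y(-14, -7) + (((62 + 36) - 45) + 87))*(9 + (-79 - 1*(-133))) = (-14*(1 - 7*(-14)) + (((62 + 36) - 45) + 87))*(9 + (-79 - 1*(-133))) = (-14*(1 + 98) + ((98 - 45) + 87))*(9 + (-79 + 133)) = (-14*99 + (53 + 87))*(9 + 54) = (-1386 + 140)*63 = -1246*63 = -78498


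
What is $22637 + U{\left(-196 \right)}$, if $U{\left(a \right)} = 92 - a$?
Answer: $22925$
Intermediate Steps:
$22637 + U{\left(-196 \right)} = 22637 + \left(92 - -196\right) = 22637 + \left(92 + 196\right) = 22637 + 288 = 22925$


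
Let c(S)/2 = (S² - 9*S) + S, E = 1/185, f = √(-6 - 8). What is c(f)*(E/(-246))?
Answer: 14/22755 + 8*I*√14/22755 ≈ 0.00061525 + 0.0013155*I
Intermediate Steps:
f = I*√14 (f = √(-14) = I*√14 ≈ 3.7417*I)
E = 1/185 ≈ 0.0054054
c(S) = -16*S + 2*S² (c(S) = 2*((S² - 9*S) + S) = 2*(S² - 8*S) = -16*S + 2*S²)
c(f)*(E/(-246)) = (2*(I*√14)*(-8 + I*√14))*((1/185)/(-246)) = (2*I*√14*(-8 + I*√14))*((1/185)*(-1/246)) = (2*I*√14*(-8 + I*√14))*(-1/45510) = -I*√14*(-8 + I*√14)/22755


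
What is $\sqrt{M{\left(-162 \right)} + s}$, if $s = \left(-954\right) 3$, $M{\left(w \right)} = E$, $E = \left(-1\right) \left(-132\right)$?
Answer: $i \sqrt{2730} \approx 52.249 i$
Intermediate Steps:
$E = 132$
$M{\left(w \right)} = 132$
$s = -2862$
$\sqrt{M{\left(-162 \right)} + s} = \sqrt{132 - 2862} = \sqrt{-2730} = i \sqrt{2730}$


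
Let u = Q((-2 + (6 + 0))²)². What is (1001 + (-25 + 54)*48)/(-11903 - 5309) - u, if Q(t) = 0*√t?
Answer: -2393/17212 ≈ -0.13903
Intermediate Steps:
Q(t) = 0
u = 0 (u = 0² = 0)
(1001 + (-25 + 54)*48)/(-11903 - 5309) - u = (1001 + (-25 + 54)*48)/(-11903 - 5309) - 1*0 = (1001 + 29*48)/(-17212) + 0 = (1001 + 1392)*(-1/17212) + 0 = 2393*(-1/17212) + 0 = -2393/17212 + 0 = -2393/17212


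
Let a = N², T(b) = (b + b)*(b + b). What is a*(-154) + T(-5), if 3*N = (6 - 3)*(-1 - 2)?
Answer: -1286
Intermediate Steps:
T(b) = 4*b² (T(b) = (2*b)*(2*b) = 4*b²)
N = -3 (N = ((6 - 3)*(-1 - 2))/3 = (3*(-3))/3 = (⅓)*(-9) = -3)
a = 9 (a = (-3)² = 9)
a*(-154) + T(-5) = 9*(-154) + 4*(-5)² = -1386 + 4*25 = -1386 + 100 = -1286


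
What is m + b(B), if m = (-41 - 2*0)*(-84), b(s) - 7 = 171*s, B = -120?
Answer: -17069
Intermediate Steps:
b(s) = 7 + 171*s
m = 3444 (m = (-41 + 0)*(-84) = -41*(-84) = 3444)
m + b(B) = 3444 + (7 + 171*(-120)) = 3444 + (7 - 20520) = 3444 - 20513 = -17069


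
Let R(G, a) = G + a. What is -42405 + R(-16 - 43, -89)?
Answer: -42553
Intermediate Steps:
-42405 + R(-16 - 43, -89) = -42405 + ((-16 - 43) - 89) = -42405 + (-59 - 89) = -42405 - 148 = -42553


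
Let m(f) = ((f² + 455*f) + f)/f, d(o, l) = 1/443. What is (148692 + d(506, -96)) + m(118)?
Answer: 66124839/443 ≈ 1.4927e+5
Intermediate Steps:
d(o, l) = 1/443
m(f) = (f² + 456*f)/f
(148692 + d(506, -96)) + m(118) = (148692 + 1/443) + (456 + 118) = 65870557/443 + 574 = 66124839/443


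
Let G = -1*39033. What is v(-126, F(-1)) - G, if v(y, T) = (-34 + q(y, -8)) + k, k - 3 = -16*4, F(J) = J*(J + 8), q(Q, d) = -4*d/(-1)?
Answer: 38906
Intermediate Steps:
q(Q, d) = 4*d (q(Q, d) = -4*d*(-1) = -(-4)*d = 4*d)
F(J) = J*(8 + J)
k = -61 (k = 3 - 16*4 = 3 - 64 = -61)
v(y, T) = -127 (v(y, T) = (-34 + 4*(-8)) - 61 = (-34 - 32) - 61 = -66 - 61 = -127)
G = -39033
v(-126, F(-1)) - G = -127 - 1*(-39033) = -127 + 39033 = 38906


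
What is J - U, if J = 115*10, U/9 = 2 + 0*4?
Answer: 1132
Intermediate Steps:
U = 18 (U = 9*(2 + 0*4) = 9*(2 + 0) = 9*2 = 18)
J = 1150
J - U = 1150 - 1*18 = 1150 - 18 = 1132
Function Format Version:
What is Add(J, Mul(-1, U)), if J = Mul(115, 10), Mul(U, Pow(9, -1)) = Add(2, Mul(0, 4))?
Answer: 1132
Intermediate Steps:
U = 18 (U = Mul(9, Add(2, Mul(0, 4))) = Mul(9, Add(2, 0)) = Mul(9, 2) = 18)
J = 1150
Add(J, Mul(-1, U)) = Add(1150, Mul(-1, 18)) = Add(1150, -18) = 1132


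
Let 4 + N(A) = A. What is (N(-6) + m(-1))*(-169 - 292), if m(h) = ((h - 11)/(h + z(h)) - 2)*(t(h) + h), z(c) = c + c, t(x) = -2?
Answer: 7376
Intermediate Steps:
z(c) = 2*c
N(A) = -4 + A
m(h) = (-2 + h)*(-2 + (-11 + h)/(3*h)) (m(h) = ((h - 11)/(h + 2*h) - 2)*(-2 + h) = ((-11 + h)/((3*h)) - 2)*(-2 + h) = ((-11 + h)*(1/(3*h)) - 2)*(-2 + h) = ((-11 + h)/(3*h) - 2)*(-2 + h) = (-2 + (-11 + h)/(3*h))*(-2 + h) = (-2 + h)*(-2 + (-11 + h)/(3*h)))
(N(-6) + m(-1))*(-169 - 292) = ((-4 - 6) + (⅓)*(22 - 1*(-1) - 5*(-1)²)/(-1))*(-169 - 292) = (-10 + (⅓)*(-1)*(22 + 1 - 5*1))*(-461) = (-10 + (⅓)*(-1)*(22 + 1 - 5))*(-461) = (-10 + (⅓)*(-1)*18)*(-461) = (-10 - 6)*(-461) = -16*(-461) = 7376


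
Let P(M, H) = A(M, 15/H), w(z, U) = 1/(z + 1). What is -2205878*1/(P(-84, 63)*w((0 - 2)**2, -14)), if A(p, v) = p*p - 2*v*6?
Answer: -38602865/24686 ≈ -1563.8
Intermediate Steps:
w(z, U) = 1/(1 + z)
A(p, v) = p**2 - 12*v
P(M, H) = M**2 - 180/H
-2205878*1/(P(-84, 63)*w((0 - 2)**2, -14)) = -2205878*(1 + (0 - 2)**2)/((-84)**2 - 180/63) = -2205878*(1 + (-2)**2)/(7056 - 180*1/63) = -2205878*(1 + 4)/(7056 - 20/7) = -2205878/((49372/7)/5) = -2205878/((49372/7)*(1/5)) = -2205878/49372/35 = -2205878*35/49372 = -38602865/24686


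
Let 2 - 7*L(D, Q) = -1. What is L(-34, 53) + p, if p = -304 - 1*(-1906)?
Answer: 11217/7 ≈ 1602.4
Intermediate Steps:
p = 1602 (p = -304 + 1906 = 1602)
L(D, Q) = 3/7 (L(D, Q) = 2/7 - 1/7*(-1) = 2/7 + 1/7 = 3/7)
L(-34, 53) + p = 3/7 + 1602 = 11217/7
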